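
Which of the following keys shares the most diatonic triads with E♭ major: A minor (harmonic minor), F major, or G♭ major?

F major

Triads of E♭ major: E♭ (I), Fm (ii), Gm (iii), A♭ (IV), B♭ (V), Cm (vi), Ddim (vii°).
A minor (harmonic minor) shares 0: none.
F major shares 2: Gm, B♭.
G♭ major shares 0: none.
The most common triads (2) are shared with F major.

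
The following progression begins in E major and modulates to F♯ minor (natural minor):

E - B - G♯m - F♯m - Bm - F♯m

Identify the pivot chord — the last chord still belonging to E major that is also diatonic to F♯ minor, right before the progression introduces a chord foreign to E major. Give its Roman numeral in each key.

Chords diatonic to E major: E, F♯m, G♯m, A, B, C♯m, D♯dim.
Reading the progression, the first chord not in that set is Bm, so the modulation leaves E major there.
The chord immediately before Bm is F♯m, which is diatonic to both keys: ii in E major and i in F♯ minor.

F♯m — ii in E major, i in F♯ minor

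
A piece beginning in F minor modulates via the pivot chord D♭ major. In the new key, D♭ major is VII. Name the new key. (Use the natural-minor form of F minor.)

The numeral VII denotes a major triad on scale degree 7. With D♭ on degree 7, the tonic of the new key is E♭.
Degree 7 carries a major triad in natural-minor keys, so the destination is E♭ minor.
Check: the diatonic triads of E♭ minor (natural minor) are E♭m (i), Fdim (ii°), G♭ (III), A♭m (iv), B♭m (v), C♭ (VI), D♭ (VII) — D♭ major is indeed VII.

E♭ minor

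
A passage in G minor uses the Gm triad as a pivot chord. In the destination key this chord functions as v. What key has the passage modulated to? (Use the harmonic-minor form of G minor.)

The numeral v denotes a minor triad on scale degree 5. With G on degree 5, the tonic of the new key is C.
Degree 5 carries a minor triad in natural-minor keys, so the destination is C minor.
Check: the diatonic triads of C minor (natural minor) are Cm (i), Ddim (ii°), Eb (III), Fm (iv), Gm (v), Ab (VI), Bb (VII) — Gm is indeed v.

C minor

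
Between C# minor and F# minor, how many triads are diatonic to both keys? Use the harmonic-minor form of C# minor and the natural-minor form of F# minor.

Diatonic triads of C# minor (harmonic minor): C#m (i), D#dim (ii°), Eaug (III+), F#m (iv), G# (V), A (VI), B#dim (vii°).
Diatonic triads of F# minor (natural minor): F#m (i), G#dim (ii°), A (III), Bm (iv), C#m (v), D (VI), E (VII).
Matching root and quality in both lists: C#m, F#m, A.
That gives 3 common triads.

3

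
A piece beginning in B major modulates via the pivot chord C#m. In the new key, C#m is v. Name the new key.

The numeral v denotes a minor triad on scale degree 5. With C# on degree 5, the tonic of the new key is F#.
Degree 5 carries a minor triad in natural-minor keys, so the destination is F# minor.
Check: the diatonic triads of F# minor (natural minor) are F#m (i), G#dim (ii°), A (III), Bm (iv), C#m (v), D (VI), E (VII) — C#m is indeed v.

F# minor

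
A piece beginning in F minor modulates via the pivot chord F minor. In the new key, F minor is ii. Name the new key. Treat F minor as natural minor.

E♭ major

The numeral ii denotes a minor triad on scale degree 2. With F on degree 2, the tonic of the new key is E♭.
Degree 2 carries a minor triad in major keys, so the destination is E♭ major.
Check: the diatonic triads of E♭ major are E♭ (I), Fm (ii), Gm (iii), A♭ (IV), B♭ (V), Cm (vi), Ddim (vii°) — F minor is indeed ii.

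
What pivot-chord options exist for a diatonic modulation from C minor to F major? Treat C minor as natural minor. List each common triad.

Triads in C minor (natural minor): C minor (i), D diminished (ii°), Eb major (III), F minor (iv), G minor (v), Ab major (VI), Bb major (VII).
Triads in F major: F major (I), G minor (ii), A minor (iii), Bb major (IV), C major (V), D minor (vi), E diminished (vii°).
Shared triads with their functions: G minor (v in C minor, ii in F major); Bb major (VII in C minor, IV in F major).

Gm, Bb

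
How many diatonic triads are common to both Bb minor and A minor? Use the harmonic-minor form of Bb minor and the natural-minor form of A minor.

Diatonic triads of Bb minor (harmonic minor): Bb minor (i), C diminished (ii°), Db augmented (III+), Eb minor (iv), F major (V), Gb major (VI), A diminished (vii°).
Diatonic triads of A minor (natural minor): A minor (i), B diminished (ii°), C major (III), D minor (iv), E minor (v), F major (VI), G major (VII).
Matching root and quality in both lists: F major.
That gives 1 common triad.

1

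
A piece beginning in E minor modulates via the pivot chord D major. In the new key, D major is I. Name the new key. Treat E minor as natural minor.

D major

The numeral I denotes a major triad on scale degree 1. With D on degree 1, the tonic of the new key is D.
Degree 1 carries a major triad in major keys, so the destination is D major.
Check: the diatonic triads of D major are D (I), Em (ii), F#m (iii), G (IV), A (V), Bm (vi), C#dim (vii°) — D major is indeed I.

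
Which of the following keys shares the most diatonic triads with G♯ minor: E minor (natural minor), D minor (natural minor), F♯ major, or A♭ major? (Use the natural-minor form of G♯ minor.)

Triads of G♯ minor (natural minor): G♯ minor (i), A♯ diminished (ii°), B major (III), C♯ minor (iv), D♯ minor (v), E major (VI), F♯ major (VII).
E minor (natural minor) shares 0: none.
D minor (natural minor) shares 0: none.
F♯ major shares 4: G♯m, B, D♯m, F♯.
A♭ major shares 0: none.
The most common triads (4) are shared with F♯ major.

F♯ major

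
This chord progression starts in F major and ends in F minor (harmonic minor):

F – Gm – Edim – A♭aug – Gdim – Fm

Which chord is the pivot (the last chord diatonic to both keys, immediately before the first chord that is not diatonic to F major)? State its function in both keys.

Edim — vii° in F major, vii° in F minor

Chords diatonic to F major: F, Gm, Am, B♭, C, Dm, Edim.
Reading the progression, the first chord not in that set is A♭aug, so the modulation leaves F major there.
The chord immediately before A♭aug is Edim, which is diatonic to both keys: vii° in F major and vii° in F minor.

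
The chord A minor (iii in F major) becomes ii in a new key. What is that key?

The numeral ii denotes a minor triad on scale degree 2. With A on degree 2, the tonic of the new key is G.
Degree 2 carries a minor triad in major keys, so the destination is G major.
Check: the diatonic triads of G major are G (I), Am (ii), Bm (iii), C (IV), D (V), Em (vi), F#dim (vii°) — A minor is indeed ii.

G major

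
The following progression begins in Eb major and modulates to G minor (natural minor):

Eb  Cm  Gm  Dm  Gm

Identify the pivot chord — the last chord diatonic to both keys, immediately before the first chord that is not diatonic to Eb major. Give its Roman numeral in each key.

Chords diatonic to Eb major: Eb, Fm, Gm, Ab, Bb, Cm, Ddim.
Reading the progression, the first chord not in that set is Dm, so the modulation leaves Eb major there.
The chord immediately before Dm is Gm, which is diatonic to both keys: iii in Eb major and i in G minor.

Gm — iii in Eb major, i in G minor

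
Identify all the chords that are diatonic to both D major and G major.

D, Em, G, Bm

Triads in D major: D major (I), E minor (ii), F♯ minor (iii), G major (IV), A major (V), B minor (vi), C♯ diminished (vii°).
Triads in G major: G major (I), A minor (ii), B minor (iii), C major (IV), D major (V), E minor (vi), F♯ diminished (vii°).
Shared triads with their functions: D major (I in D major, V in G major); E minor (ii in D major, vi in G major); G major (IV in D major, I in G major); B minor (vi in D major, iii in G major).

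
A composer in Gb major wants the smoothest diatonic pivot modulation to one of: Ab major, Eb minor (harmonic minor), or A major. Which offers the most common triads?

Eb minor

Triads of Gb major: Gb (I), Abm (ii), Bbm (iii), Cb (IV), Db (V), Ebm (vi), Fdim (vii°).
Ab major shares 2: Bbm, Db.
Eb minor (harmonic minor) shares 4: Abm, Cb, Ebm, Fdim.
A major shares 0: none.
The most common triads (4) are shared with Eb minor.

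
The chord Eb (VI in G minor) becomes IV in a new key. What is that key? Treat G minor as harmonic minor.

The numeral IV denotes a major triad on scale degree 4. With Eb on degree 4, the tonic of the new key is Bb.
Degree 4 carries a major triad in major keys, so the destination is Bb major.
Check: the diatonic triads of Bb major are Bb (I), Cm (ii), Dm (iii), Eb (IV), F (V), Gm (vi), Adim (vii°) — Eb is indeed IV.

Bb major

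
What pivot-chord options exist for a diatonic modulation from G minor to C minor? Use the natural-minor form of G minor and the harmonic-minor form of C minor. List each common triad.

Cm

Triads in G minor (natural minor): G minor (i), A diminished (ii°), Bb major (III), C minor (iv), D minor (v), Eb major (VI), F major (VII).
Triads in C minor (harmonic minor): C minor (i), D diminished (ii°), Eb augmented (III+), F minor (iv), G major (V), Ab major (VI), B diminished (vii°).
Shared triads with their functions: C minor (iv in G minor, i in C minor).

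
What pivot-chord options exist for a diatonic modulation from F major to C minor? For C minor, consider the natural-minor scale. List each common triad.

Gm, Bb

Triads in F major: F (I), Gm (ii), Am (iii), Bb (IV), C (V), Dm (vi), Edim (vii°).
Triads in C minor (natural minor): Cm (i), Ddim (ii°), Eb (III), Fm (iv), Gm (v), Ab (VI), Bb (VII).
Shared triads with their functions: Gm (ii in F major, v in C minor); Bb (IV in F major, VII in C minor).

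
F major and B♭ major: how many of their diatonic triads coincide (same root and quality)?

4

Diatonic triads of F major: F major (I), G minor (ii), A minor (iii), B♭ major (IV), C major (V), D minor (vi), E diminished (vii°).
Diatonic triads of B♭ major: B♭ major (I), C minor (ii), D minor (iii), E♭ major (IV), F major (V), G minor (vi), A diminished (vii°).
Matching root and quality in both lists: F major, G minor, B♭ major, D minor.
That gives 4 common triads.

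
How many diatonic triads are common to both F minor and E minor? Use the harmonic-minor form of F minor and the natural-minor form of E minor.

1

Diatonic triads of F minor (harmonic minor): Fm (i), Gdim (ii°), Abaug (III+), Bbm (iv), C (V), Db (VI), Edim (vii°).
Diatonic triads of E minor (natural minor): Em (i), F#dim (ii°), G (III), Am (iv), Bm (v), C (VI), D (VII).
Matching root and quality in both lists: C.
That gives 1 common triad.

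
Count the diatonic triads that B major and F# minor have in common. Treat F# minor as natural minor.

Diatonic triads of B major: B major (I), C# minor (ii), D# minor (iii), E major (IV), F# major (V), G# minor (vi), A# diminished (vii°).
Diatonic triads of F# minor (natural minor): F# minor (i), G# diminished (ii°), A major (III), B minor (iv), C# minor (v), D major (VI), E major (VII).
Matching root and quality in both lists: C# minor, E major.
That gives 2 common triads.

2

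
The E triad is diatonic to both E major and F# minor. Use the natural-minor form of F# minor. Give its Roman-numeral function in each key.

The scale of E major is E F# G# A B C# D#; E is degree 1, and the triad built there (E-G#-B) is major, so it is I.
The scale of F# minor (natural minor) is F# G# A B C# D E; E is degree 7, and the triad built there (E-G#-B) is major, so it is VII.

I in E major; VII in F# minor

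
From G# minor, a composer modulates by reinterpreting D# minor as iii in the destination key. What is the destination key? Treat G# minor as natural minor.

B major

The numeral iii denotes a minor triad on scale degree 3. With D# on degree 3, the tonic of the new key is B.
Degree 3 carries a minor triad in major keys, so the destination is B major.
Check: the diatonic triads of B major are B (I), C#m (ii), D#m (iii), E (IV), F# (V), G#m (vi), A#dim (vii°) — D# minor is indeed iii.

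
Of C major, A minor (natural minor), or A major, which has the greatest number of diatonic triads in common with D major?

Triads of D major: D (I), Em (ii), F#m (iii), G (IV), A (V), Bm (vi), C#dim (vii°).
C major shares 2: Em, G.
A minor (natural minor) shares 2: Em, G.
A major shares 4: D, F#m, A, Bm.
The most common triads (4) are shared with A major.

A major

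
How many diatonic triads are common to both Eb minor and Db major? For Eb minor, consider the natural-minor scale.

4

Diatonic triads of Eb minor (natural minor): Ebm (i), Fdim (ii°), Gb (III), Abm (iv), Bbm (v), Cb (VI), Db (VII).
Diatonic triads of Db major: Db (I), Ebm (ii), Fm (iii), Gb (IV), Ab (V), Bbm (vi), Cdim (vii°).
Matching root and quality in both lists: Ebm, Gb, Bbm, Db.
That gives 4 common triads.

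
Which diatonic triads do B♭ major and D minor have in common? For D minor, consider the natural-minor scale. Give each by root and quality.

B♭, Dm, F, Gm

Triads in B♭ major: B♭ major (I), C minor (ii), D minor (iii), E♭ major (IV), F major (V), G minor (vi), A diminished (vii°).
Triads in D minor (natural minor): D minor (i), E diminished (ii°), F major (III), G minor (iv), A minor (v), B♭ major (VI), C major (VII).
Shared triads with their functions: B♭ major (I in B♭ major, VI in D minor); D minor (iii in B♭ major, i in D minor); F major (V in B♭ major, III in D minor); G minor (vi in B♭ major, iv in D minor).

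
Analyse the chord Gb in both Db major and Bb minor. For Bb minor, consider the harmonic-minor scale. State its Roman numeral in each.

The scale of Db major is Db Eb F Gb Ab Bb C; Gb is degree 4, and the triad built there (Gb-Bb-Db) is major, so it is IV.
The scale of Bb minor (harmonic minor) is Bb C Db Eb F Gb A; Gb is degree 6, and the triad built there (Gb-Bb-Db) is major, so it is VI.

IV in Db major; VI in Bb minor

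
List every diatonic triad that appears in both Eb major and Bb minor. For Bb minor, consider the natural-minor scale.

Fm, Ab

Triads in Eb major: Eb (I), Fm (ii), Gm (iii), Ab (IV), Bb (V), Cm (vi), Ddim (vii°).
Triads in Bb minor (natural minor): Bbm (i), Cdim (ii°), Db (III), Ebm (iv), Fm (v), Gb (VI), Ab (VII).
Shared triads with their functions: Fm (ii in Eb major, v in Bb minor); Ab (IV in Eb major, VII in Bb minor).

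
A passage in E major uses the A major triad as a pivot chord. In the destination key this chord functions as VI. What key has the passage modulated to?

The numeral VI denotes a major triad on scale degree 6. With A on degree 6, the tonic of the new key is C#.
Degree 6 carries a major triad in minor keys, so the destination is C# minor.
Check: the diatonic triads of C# minor (natural minor) are C#m (i), D#dim (ii°), E (III), F#m (iv), G#m (v), A (VI), B (VII) — A major is indeed VI.

C# minor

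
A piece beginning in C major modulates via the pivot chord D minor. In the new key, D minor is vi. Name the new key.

F major

The numeral vi denotes a minor triad on scale degree 6. With D on degree 6, the tonic of the new key is F.
Degree 6 carries a minor triad in major keys, so the destination is F major.
Check: the diatonic triads of F major are F (I), Gm (ii), Am (iii), Bb (IV), C (V), Dm (vi), Edim (vii°) — D minor is indeed vi.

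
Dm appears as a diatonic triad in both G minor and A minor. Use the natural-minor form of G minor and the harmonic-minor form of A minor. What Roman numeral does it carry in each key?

v in G minor; iv in A minor

The scale of G minor (natural minor) is G A B♭ C D E♭ F; D is degree 5, and the triad built there (D-F-A) is minor, so it is v.
The scale of A minor (harmonic minor) is A B C D E F G♯; D is degree 4, and the triad built there (D-F-A) is minor, so it is iv.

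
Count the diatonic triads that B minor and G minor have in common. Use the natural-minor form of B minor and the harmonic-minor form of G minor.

1

Diatonic triads of B minor (natural minor): Bm (i), C#dim (ii°), D (III), Em (iv), F#m (v), G (VI), A (VII).
Diatonic triads of G minor (harmonic minor): Gm (i), Adim (ii°), Bbaug (III+), Cm (iv), D (V), Eb (VI), F#dim (vii°).
Matching root and quality in both lists: D.
That gives 1 common triad.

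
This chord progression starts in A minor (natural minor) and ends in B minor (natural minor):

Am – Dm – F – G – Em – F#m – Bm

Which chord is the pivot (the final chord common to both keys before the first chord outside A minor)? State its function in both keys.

Em — v in A minor, iv in B minor

Chords diatonic to A minor: Am, Bdim, C, Dm, Em, F, G.
Reading the progression, the first chord not in that set is F#m, so the modulation leaves A minor there.
The chord immediately before F#m is Em, which is diatonic to both keys: v in A minor and iv in B minor.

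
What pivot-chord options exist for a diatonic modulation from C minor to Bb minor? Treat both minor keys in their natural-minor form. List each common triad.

Fm, Ab

Triads in C minor (natural minor): C minor (i), D diminished (ii°), Eb major (III), F minor (iv), G minor (v), Ab major (VI), Bb major (VII).
Triads in Bb minor (natural minor): Bb minor (i), C diminished (ii°), Db major (III), Eb minor (iv), F minor (v), Gb major (VI), Ab major (VII).
Shared triads with their functions: F minor (iv in C minor, v in Bb minor); Ab major (VI in C minor, VII in Bb minor).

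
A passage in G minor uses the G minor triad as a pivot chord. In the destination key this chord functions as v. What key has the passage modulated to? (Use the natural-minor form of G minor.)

The numeral v denotes a minor triad on scale degree 5. With G on degree 5, the tonic of the new key is C.
Degree 5 carries a minor triad in natural-minor keys, so the destination is C minor.
Check: the diatonic triads of C minor (natural minor) are Cm (i), Ddim (ii°), Eb (III), Fm (iv), Gm (v), Ab (VI), Bb (VII) — G minor is indeed v.

C minor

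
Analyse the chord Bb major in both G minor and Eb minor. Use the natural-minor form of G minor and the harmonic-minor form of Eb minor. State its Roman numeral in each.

The scale of G minor (natural minor) is G A Bb C D Eb F; Bb is degree 3, and the triad built there (Bb-D-F) is major, so it is III.
The scale of Eb minor (harmonic minor) is Eb F Gb Ab Bb Cb D; Bb is degree 5, and the triad built there (Bb-D-F) is major, so it is V.

III in G minor; V in Eb minor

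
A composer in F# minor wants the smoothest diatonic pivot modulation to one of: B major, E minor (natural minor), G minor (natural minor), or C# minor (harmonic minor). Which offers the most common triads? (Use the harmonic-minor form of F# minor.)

Triads of F# minor (harmonic minor): F# minor (i), G# diminished (ii°), A augmented (III+), B minor (iv), C# major (V), D major (VI), E# diminished (vii°).
B major shares 0: none.
E minor (natural minor) shares 2: Bm, D.
G minor (natural minor) shares 0: none.
C# minor (harmonic minor) shares 1: F#m.
The most common triads (2) are shared with E minor.

E minor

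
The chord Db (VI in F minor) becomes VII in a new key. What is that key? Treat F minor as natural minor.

The numeral VII denotes a major triad on scale degree 7. With Db on degree 7, the tonic of the new key is Eb.
Degree 7 carries a major triad in natural-minor keys, so the destination is Eb minor.
Check: the diatonic triads of Eb minor (natural minor) are Ebm (i), Fdim (ii°), Gb (III), Abm (iv), Bbm (v), Cb (VI), Db (VII) — Db is indeed VII.

Eb minor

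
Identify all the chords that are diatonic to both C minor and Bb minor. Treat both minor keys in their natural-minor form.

Triads in C minor (natural minor): Cm (i), Ddim (ii°), Eb (III), Fm (iv), Gm (v), Ab (VI), Bb (VII).
Triads in Bb minor (natural minor): Bbm (i), Cdim (ii°), Db (III), Ebm (iv), Fm (v), Gb (VI), Ab (VII).
Shared triads with their functions: Fm (iv in C minor, v in Bb minor); Ab (VI in C minor, VII in Bb minor).

Fm, Ab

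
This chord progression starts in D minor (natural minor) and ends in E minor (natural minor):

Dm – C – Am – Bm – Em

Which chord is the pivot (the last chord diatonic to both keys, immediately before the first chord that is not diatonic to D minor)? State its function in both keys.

Am — v in D minor, iv in E minor

Chords diatonic to D minor: Dm, Edim, F, Gm, Am, Bb, C.
Reading the progression, the first chord not in that set is Bm, so the modulation leaves D minor there.
The chord immediately before Bm is Am, which is diatonic to both keys: v in D minor and iv in E minor.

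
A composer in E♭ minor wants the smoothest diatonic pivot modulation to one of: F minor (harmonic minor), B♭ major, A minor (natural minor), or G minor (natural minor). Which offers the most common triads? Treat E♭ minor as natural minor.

Triads of E♭ minor (natural minor): E♭m (i), Fdim (ii°), G♭ (III), A♭m (iv), B♭m (v), C♭ (VI), D♭ (VII).
F minor (harmonic minor) shares 2: B♭m, D♭.
B♭ major shares 0: none.
A minor (natural minor) shares 0: none.
G minor (natural minor) shares 0: none.
The most common triads (2) are shared with F minor.

F minor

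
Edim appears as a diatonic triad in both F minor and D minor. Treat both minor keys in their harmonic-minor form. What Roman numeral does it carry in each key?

The scale of F minor (harmonic minor) is F G Ab Bb C Db E; E is degree 7, and the triad built there (E-G-Bb) is diminished, so it is vii°.
The scale of D minor (harmonic minor) is D E F G A Bb C#; E is degree 2, and the triad built there (E-G-Bb) is diminished, so it is ii°.

vii° in F minor; ii° in D minor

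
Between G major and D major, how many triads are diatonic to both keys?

4

Diatonic triads of G major: G major (I), A minor (ii), B minor (iii), C major (IV), D major (V), E minor (vi), F# diminished (vii°).
Diatonic triads of D major: D major (I), E minor (ii), F# minor (iii), G major (IV), A major (V), B minor (vi), C# diminished (vii°).
Matching root and quality in both lists: G major, B minor, D major, E minor.
That gives 4 common triads.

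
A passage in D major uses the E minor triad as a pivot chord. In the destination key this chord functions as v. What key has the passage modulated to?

A minor

The numeral v denotes a minor triad on scale degree 5. With E on degree 5, the tonic of the new key is A.
Degree 5 carries a minor triad in natural-minor keys, so the destination is A minor.
Check: the diatonic triads of A minor (natural minor) are Am (i), Bdim (ii°), C (III), Dm (iv), Em (v), F (VI), G (VII) — E minor is indeed v.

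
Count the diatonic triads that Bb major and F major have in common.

Diatonic triads of Bb major: Bb (I), Cm (ii), Dm (iii), Eb (IV), F (V), Gm (vi), Adim (vii°).
Diatonic triads of F major: F (I), Gm (ii), Am (iii), Bb (IV), C (V), Dm (vi), Edim (vii°).
Matching root and quality in both lists: Bb, Dm, F, Gm.
That gives 4 common triads.

4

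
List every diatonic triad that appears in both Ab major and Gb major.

Triads in Ab major: Ab (I), Bbm (ii), Cm (iii), Db (IV), Eb (V), Fm (vi), Gdim (vii°).
Triads in Gb major: Gb (I), Abm (ii), Bbm (iii), Cb (IV), Db (V), Ebm (vi), Fdim (vii°).
Shared triads with their functions: Bbm (ii in Ab major, iii in Gb major); Db (IV in Ab major, V in Gb major).

Bbm, Db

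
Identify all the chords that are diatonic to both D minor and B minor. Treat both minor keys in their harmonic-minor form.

C#dim

Triads in D minor (harmonic minor): D minor (i), E diminished (ii°), F augmented (III+), G minor (iv), A major (V), Bb major (VI), C# diminished (vii°).
Triads in B minor (harmonic minor): B minor (i), C# diminished (ii°), D augmented (III+), E minor (iv), F# major (V), G major (VI), A# diminished (vii°).
Shared triads with their functions: C# diminished (vii° in D minor, ii° in B minor).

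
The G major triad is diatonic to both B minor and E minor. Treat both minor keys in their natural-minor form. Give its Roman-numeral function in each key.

VI in B minor; III in E minor

The scale of B minor (natural minor) is B C♯ D E F♯ G A; G is degree 6, and the triad built there (G-B-D) is major, so it is VI.
The scale of E minor (natural minor) is E F♯ G A B C D; G is degree 3, and the triad built there (G-B-D) is major, so it is III.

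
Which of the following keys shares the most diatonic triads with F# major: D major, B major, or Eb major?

B major

Triads of F# major: F# (I), G#m (ii), A#m (iii), B (IV), C# (V), D#m (vi), E#dim (vii°).
D major shares 0: none.
B major shares 4: F#, G#m, B, D#m.
Eb major shares 0: none.
The most common triads (4) are shared with B major.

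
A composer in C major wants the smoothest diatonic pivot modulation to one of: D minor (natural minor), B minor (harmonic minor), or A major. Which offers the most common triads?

Triads of C major: C major (I), D minor (ii), E minor (iii), F major (IV), G major (V), A minor (vi), B diminished (vii°).
D minor (natural minor) shares 4: C, Dm, F, Am.
B minor (harmonic minor) shares 2: Em, G.
A major shares 0: none.
The most common triads (4) are shared with D minor.

D minor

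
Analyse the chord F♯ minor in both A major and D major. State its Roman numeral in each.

The scale of A major is A B C♯ D E F♯ G♯; F♯ is degree 6, and the triad built there (F♯-A-C♯) is minor, so it is vi.
The scale of D major is D E F♯ G A B C♯; F♯ is degree 3, and the triad built there (F♯-A-C♯) is minor, so it is iii.

vi in A major; iii in D major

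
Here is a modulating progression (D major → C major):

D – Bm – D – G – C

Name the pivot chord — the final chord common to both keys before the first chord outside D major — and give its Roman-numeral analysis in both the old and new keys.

Chords diatonic to D major: D, Em, F#m, G, A, Bm, C#dim.
Reading the progression, the first chord not in that set is C, so the modulation leaves D major there.
The chord immediately before C is G, which is diatonic to both keys: IV in D major and V in C major.

G — IV in D major, V in C major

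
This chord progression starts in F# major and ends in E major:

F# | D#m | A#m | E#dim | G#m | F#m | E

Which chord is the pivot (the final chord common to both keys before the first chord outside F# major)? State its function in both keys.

G#m — ii in F# major, iii in E major

Chords diatonic to F# major: F#, G#m, A#m, B, C#, D#m, E#dim.
Reading the progression, the first chord not in that set is F#m, so the modulation leaves F# major there.
The chord immediately before F#m is G#m, which is diatonic to both keys: ii in F# major and iii in E major.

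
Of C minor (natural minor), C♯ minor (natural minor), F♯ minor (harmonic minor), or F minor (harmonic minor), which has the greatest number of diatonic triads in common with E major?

C♯ minor

Triads of E major: E (I), F♯m (ii), G♯m (iii), A (IV), B (V), C♯m (vi), D♯dim (vii°).
C minor (natural minor) shares 0: none.
C♯ minor (natural minor) shares 7: E, F♯m, G♯m, A, B, C♯m, D♯dim.
F♯ minor (harmonic minor) shares 1: F♯m.
F minor (harmonic minor) shares 0: none.
The most common triads (7) are shared with C♯ minor.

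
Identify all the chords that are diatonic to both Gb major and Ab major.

Triads in Gb major: Gb (I), Abm (ii), Bbm (iii), Cb (IV), Db (V), Ebm (vi), Fdim (vii°).
Triads in Ab major: Ab (I), Bbm (ii), Cm (iii), Db (IV), Eb (V), Fm (vi), Gdim (vii°).
Shared triads with their functions: Bbm (iii in Gb major, ii in Ab major); Db (V in Gb major, IV in Ab major).

Bbm, Db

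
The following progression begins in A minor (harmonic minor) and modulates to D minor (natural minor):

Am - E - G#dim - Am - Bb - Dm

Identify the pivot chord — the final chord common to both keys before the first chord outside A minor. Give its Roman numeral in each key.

Chords diatonic to A minor: Am, Bdim, Caug, Dm, E, F, G#dim.
Reading the progression, the first chord not in that set is Bb, so the modulation leaves A minor there.
The chord immediately before Bb is Am, which is diatonic to both keys: i in A minor and v in D minor.

Am — i in A minor, v in D minor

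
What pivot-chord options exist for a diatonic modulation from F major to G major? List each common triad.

Triads in F major: F major (I), G minor (ii), A minor (iii), Bb major (IV), C major (V), D minor (vi), E diminished (vii°).
Triads in G major: G major (I), A minor (ii), B minor (iii), C major (IV), D major (V), E minor (vi), F# diminished (vii°).
Shared triads with their functions: A minor (iii in F major, ii in G major); C major (V in F major, IV in G major).

Am, C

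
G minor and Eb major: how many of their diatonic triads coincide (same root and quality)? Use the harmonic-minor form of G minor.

Diatonic triads of G minor (harmonic minor): G minor (i), A diminished (ii°), Bb augmented (III+), C minor (iv), D major (V), Eb major (VI), F# diminished (vii°).
Diatonic triads of Eb major: Eb major (I), F minor (ii), G minor (iii), Ab major (IV), Bb major (V), C minor (vi), D diminished (vii°).
Matching root and quality in both lists: G minor, C minor, Eb major.
That gives 3 common triads.

3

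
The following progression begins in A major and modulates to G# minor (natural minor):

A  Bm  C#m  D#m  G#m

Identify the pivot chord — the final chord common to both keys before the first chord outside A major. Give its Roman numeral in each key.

C#m — iii in A major, iv in G# minor

Chords diatonic to A major: A, Bm, C#m, D, E, F#m, G#dim.
Reading the progression, the first chord not in that set is D#m, so the modulation leaves A major there.
The chord immediately before D#m is C#m, which is diatonic to both keys: iii in A major and iv in G# minor.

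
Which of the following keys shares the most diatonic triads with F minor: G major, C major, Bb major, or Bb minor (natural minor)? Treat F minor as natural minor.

Triads of F minor (natural minor): Fm (i), Gdim (ii°), Ab (III), Bbm (iv), Cm (v), Db (VI), Eb (VII).
G major shares 0: none.
C major shares 0: none.
Bb major shares 2: Cm, Eb.
Bb minor (natural minor) shares 4: Fm, Ab, Bbm, Db.
The most common triads (4) are shared with Bb minor.

Bb minor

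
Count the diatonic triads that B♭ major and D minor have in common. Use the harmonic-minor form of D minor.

3

Diatonic triads of B♭ major: B♭ major (I), C minor (ii), D minor (iii), E♭ major (IV), F major (V), G minor (vi), A diminished (vii°).
Diatonic triads of D minor (harmonic minor): D minor (i), E diminished (ii°), F augmented (III+), G minor (iv), A major (V), B♭ major (VI), C♯ diminished (vii°).
Matching root and quality in both lists: B♭ major, D minor, G minor.
That gives 3 common triads.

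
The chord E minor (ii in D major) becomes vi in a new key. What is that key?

G major

The numeral vi denotes a minor triad on scale degree 6. With E on degree 6, the tonic of the new key is G.
Degree 6 carries a minor triad in major keys, so the destination is G major.
Check: the diatonic triads of G major are G (I), Am (ii), Bm (iii), C (IV), D (V), Em (vi), F#dim (vii°) — E minor is indeed vi.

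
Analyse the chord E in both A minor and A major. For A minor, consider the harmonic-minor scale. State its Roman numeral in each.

The scale of A minor (harmonic minor) is A B C D E F G♯; E is degree 5, and the triad built there (E-G♯-B) is major, so it is V.
The scale of A major is A B C♯ D E F♯ G♯; E is degree 5, and the triad built there (E-G♯-B) is major, so it is V.

V in A minor; V in A major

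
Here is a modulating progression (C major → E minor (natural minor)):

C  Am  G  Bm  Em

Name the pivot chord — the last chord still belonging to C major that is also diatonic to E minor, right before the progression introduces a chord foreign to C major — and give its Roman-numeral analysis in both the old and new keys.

Chords diatonic to C major: C, Dm, Em, F, G, Am, Bdim.
Reading the progression, the first chord not in that set is Bm, so the modulation leaves C major there.
The chord immediately before Bm is G, which is diatonic to both keys: V in C major and III in E minor.

G — V in C major, III in E minor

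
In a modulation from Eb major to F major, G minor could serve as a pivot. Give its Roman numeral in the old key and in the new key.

iii in Eb major; ii in F major

The scale of Eb major is Eb F G Ab Bb C D; G is degree 3, and the triad built there (G-Bb-D) is minor, so it is iii.
The scale of F major is F G A Bb C D E; G is degree 2, and the triad built there (G-Bb-D) is minor, so it is ii.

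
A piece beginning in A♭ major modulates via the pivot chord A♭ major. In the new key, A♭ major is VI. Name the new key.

C minor

The numeral VI denotes a major triad on scale degree 6. With A♭ on degree 6, the tonic of the new key is C.
Degree 6 carries a major triad in minor keys, so the destination is C minor.
Check: the diatonic triads of C minor (natural minor) are Cm (i), Ddim (ii°), E♭ (III), Fm (iv), Gm (v), A♭ (VI), B♭ (VII) — A♭ major is indeed VI.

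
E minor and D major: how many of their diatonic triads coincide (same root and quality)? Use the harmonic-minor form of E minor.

1

Diatonic triads of E minor (harmonic minor): E minor (i), F♯ diminished (ii°), G augmented (III+), A minor (iv), B major (V), C major (VI), D♯ diminished (vii°).
Diatonic triads of D major: D major (I), E minor (ii), F♯ minor (iii), G major (IV), A major (V), B minor (vi), C♯ diminished (vii°).
Matching root and quality in both lists: E minor.
That gives 1 common triad.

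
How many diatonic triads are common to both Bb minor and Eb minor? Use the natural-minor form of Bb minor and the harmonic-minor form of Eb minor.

1

Diatonic triads of Bb minor (natural minor): Bbm (i), Cdim (ii°), Db (III), Ebm (iv), Fm (v), Gb (VI), Ab (VII).
Diatonic triads of Eb minor (harmonic minor): Ebm (i), Fdim (ii°), Gbaug (III+), Abm (iv), Bb (V), Cb (VI), Ddim (vii°).
Matching root and quality in both lists: Ebm.
That gives 1 common triad.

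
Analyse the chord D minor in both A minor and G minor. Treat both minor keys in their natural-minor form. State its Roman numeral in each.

The scale of A minor (natural minor) is A B C D E F G; D is degree 4, and the triad built there (D-F-A) is minor, so it is iv.
The scale of G minor (natural minor) is G A B♭ C D E♭ F; D is degree 5, and the triad built there (D-F-A) is minor, so it is v.

iv in A minor; v in G minor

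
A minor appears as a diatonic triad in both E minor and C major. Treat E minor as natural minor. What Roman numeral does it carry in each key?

iv in E minor; vi in C major

The scale of E minor (natural minor) is E F# G A B C D; A is degree 4, and the triad built there (A-C-E) is minor, so it is iv.
The scale of C major is C D E F G A B; A is degree 6, and the triad built there (A-C-E) is minor, so it is vi.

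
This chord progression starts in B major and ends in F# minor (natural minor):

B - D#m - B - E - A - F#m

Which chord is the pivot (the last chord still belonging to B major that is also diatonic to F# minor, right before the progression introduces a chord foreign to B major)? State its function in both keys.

Chords diatonic to B major: B, C#m, D#m, E, F#, G#m, A#dim.
Reading the progression, the first chord not in that set is A, so the modulation leaves B major there.
The chord immediately before A is E, which is diatonic to both keys: IV in B major and VII in F# minor.

E — IV in B major, VII in F# minor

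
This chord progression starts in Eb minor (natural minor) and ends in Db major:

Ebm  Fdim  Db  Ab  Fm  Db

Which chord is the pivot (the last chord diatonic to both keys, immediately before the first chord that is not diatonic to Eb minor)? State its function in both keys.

Chords diatonic to Eb minor: Ebm, Fdim, Gb, Abm, Bbm, Cb, Db.
Reading the progression, the first chord not in that set is Ab, so the modulation leaves Eb minor there.
The chord immediately before Ab is Db, which is diatonic to both keys: VII in Eb minor and I in Db major.

Db — VII in Eb minor, I in Db major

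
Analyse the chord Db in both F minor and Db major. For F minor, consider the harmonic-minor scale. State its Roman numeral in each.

The scale of F minor (harmonic minor) is F G Ab Bb C Db E; Db is degree 6, and the triad built there (Db-F-Ab) is major, so it is VI.
The scale of Db major is Db Eb F Gb Ab Bb C; Db is degree 1, and the triad built there (Db-F-Ab) is major, so it is I.

VI in F minor; I in Db major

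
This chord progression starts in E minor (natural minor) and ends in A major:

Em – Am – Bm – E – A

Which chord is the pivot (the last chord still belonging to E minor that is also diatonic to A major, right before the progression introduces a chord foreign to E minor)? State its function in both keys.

Chords diatonic to E minor: Em, F♯dim, G, Am, Bm, C, D.
Reading the progression, the first chord not in that set is E, so the modulation leaves E minor there.
The chord immediately before E is Bm, which is diatonic to both keys: v in E minor and ii in A major.

Bm — v in E minor, ii in A major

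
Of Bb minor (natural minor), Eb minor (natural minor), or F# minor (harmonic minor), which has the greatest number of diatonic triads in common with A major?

Triads of A major: A major (I), B minor (ii), C# minor (iii), D major (IV), E major (V), F# minor (vi), G# diminished (vii°).
Bb minor (natural minor) shares 0: none.
Eb minor (natural minor) shares 0: none.
F# minor (harmonic minor) shares 4: Bm, D, F#m, G#dim.
The most common triads (4) are shared with F# minor.

F# minor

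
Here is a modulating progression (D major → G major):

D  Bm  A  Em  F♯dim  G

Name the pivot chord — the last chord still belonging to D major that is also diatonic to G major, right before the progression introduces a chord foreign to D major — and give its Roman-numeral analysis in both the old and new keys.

Em — ii in D major, vi in G major

Chords diatonic to D major: D, Em, F♯m, G, A, Bm, C♯dim.
Reading the progression, the first chord not in that set is F♯dim, so the modulation leaves D major there.
The chord immediately before F♯dim is Em, which is diatonic to both keys: ii in D major and vi in G major.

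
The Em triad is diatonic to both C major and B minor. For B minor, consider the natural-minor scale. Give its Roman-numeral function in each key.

The scale of C major is C D E F G A B; E is degree 3, and the triad built there (E-G-B) is minor, so it is iii.
The scale of B minor (natural minor) is B C# D E F# G A; E is degree 4, and the triad built there (E-G-B) is minor, so it is iv.

iii in C major; iv in B minor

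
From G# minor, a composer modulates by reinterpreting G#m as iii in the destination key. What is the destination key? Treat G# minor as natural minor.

The numeral iii denotes a minor triad on scale degree 3. With G# on degree 3, the tonic of the new key is E.
Degree 3 carries a minor triad in major keys, so the destination is E major.
Check: the diatonic triads of E major are E (I), F#m (ii), G#m (iii), A (IV), B (V), C#m (vi), D#dim (vii°) — G#m is indeed iii.

E major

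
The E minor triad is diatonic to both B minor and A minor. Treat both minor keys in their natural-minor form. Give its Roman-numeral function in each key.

iv in B minor; v in A minor

The scale of B minor (natural minor) is B C# D E F# G A; E is degree 4, and the triad built there (E-G-B) is minor, so it is iv.
The scale of A minor (natural minor) is A B C D E F G; E is degree 5, and the triad built there (E-G-B) is minor, so it is v.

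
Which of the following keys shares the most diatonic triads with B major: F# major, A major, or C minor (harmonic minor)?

F# major

Triads of B major: B (I), C#m (ii), D#m (iii), E (IV), F# (V), G#m (vi), A#dim (vii°).
F# major shares 4: B, D#m, F#, G#m.
A major shares 2: C#m, E.
C minor (harmonic minor) shares 0: none.
The most common triads (4) are shared with F# major.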